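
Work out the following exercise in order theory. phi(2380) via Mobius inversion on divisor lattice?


phi(n) = n * prod_{p|n} (1 - 1/p).
Prime divisors of 2380: [2, 5, 7, 17]
phi(2380) = 2380 * (1 - 1/2) * (1 - 1/5) * (1 - 1/7) * (1 - 1/17)
phi(2380) = 768


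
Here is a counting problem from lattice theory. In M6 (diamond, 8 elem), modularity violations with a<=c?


Modular law: if a <= c then a v (b ^ c) = (a v b) ^ c.
Check all triples (a,b,c) with a <= c among 8 elements.
This lattice is modular (diamonds M_m and their chain-products are modular).
Total violating triples: 0


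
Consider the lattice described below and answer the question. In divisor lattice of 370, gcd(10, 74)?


Meet=gcd.
gcd(10,74)=2


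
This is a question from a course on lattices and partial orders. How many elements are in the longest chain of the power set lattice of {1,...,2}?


A chain is a totally ordered subset; we count the number of elements in a maximum chain.
Compute, for each element x, the size of the longest chain ending at x:
  {}: 1
  {1}: 2
  {2}: 2
  {1,2}: 3
A maximum chain: {} < {1} < {1,2}
Number of elements in the longest chain: 3


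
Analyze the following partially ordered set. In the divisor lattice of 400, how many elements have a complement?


An element a is complemented if some b has a meet b = bottom, a join b = top.
a is complemented iff gcd(a, n/a)=1, i.e. a is a unitary divisor of 400.
Complemented elements: 1, 16, 25, 400
Count: 4


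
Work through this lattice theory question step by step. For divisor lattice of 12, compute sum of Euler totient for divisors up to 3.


Divisors of 12 up to 3: [1, 2, 3]
phi values: [1, 1, 2]
Sum = 4


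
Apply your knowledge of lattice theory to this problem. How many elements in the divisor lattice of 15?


Divisors of 15: [1, 3, 5, 15]
Count: 4


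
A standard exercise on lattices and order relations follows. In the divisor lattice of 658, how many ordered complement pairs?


Complement pair (a,b): a meet b = bottom, a join b = top.
Here: gcd(a,b)=1 and lcm(a,b)=658, i.e. a*b=658 with a,b coprime.
Pairs found: (1,658), (2,329), (7,94), (14,47), ... (4 more)
Total ordered pairs: 8


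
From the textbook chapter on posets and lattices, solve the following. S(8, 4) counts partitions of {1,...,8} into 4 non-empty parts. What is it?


S(n,k) = k*S(n-1,k) + S(n-1,k-1).
S(7,4) = 350, S(7,3) = 301
S(8,4) = 4*350 + 301 = 1400 + 301
S(8,4) = 1701


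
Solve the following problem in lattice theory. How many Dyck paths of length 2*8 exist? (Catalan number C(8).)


C(n) = C(2n, n) / (n+1).
C(16, 8) = 12870
C(8) = 12870 / 9 = 1430


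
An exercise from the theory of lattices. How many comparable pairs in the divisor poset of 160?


A comparable pair {a,b} has a < b or b < a in the order.
Count unordered pairs where one element is strictly below the other.
Examples: {1,2}, {1,4}, {1,5}, {1,8}, ...
Total comparable pairs: 51


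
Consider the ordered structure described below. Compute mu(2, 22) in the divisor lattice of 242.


In a divisor lattice, mu(a,b) = mu(b/a) where mu is the classical Mobius function.
b/a = 22/2 = 11
Prime factorization of 11: primes [11]
11 is squarefree with 1 prime factor(s), so mu(11) = (-1)^1 = -1


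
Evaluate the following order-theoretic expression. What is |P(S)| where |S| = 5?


Power set = 2^n.
2^5 = 32


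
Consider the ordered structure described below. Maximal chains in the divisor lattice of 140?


A maximal chain goes from the minimum element to a maximal element via cover relations.
Counting all min-to-max paths in the cover graph.
Total maximal chains: 12


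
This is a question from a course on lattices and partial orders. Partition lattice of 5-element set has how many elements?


B(n) = number of set partitions of an n-element set.
B(n) satisfies the recurrence: B(n+1) = sum_k C(n,k)*B(k).
B(5) = 52


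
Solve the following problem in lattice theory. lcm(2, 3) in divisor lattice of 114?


Join=lcm.
gcd(2,3)=1
lcm=6


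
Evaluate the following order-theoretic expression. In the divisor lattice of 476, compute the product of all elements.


Divisors of 476: [1, 2, 4, 7, 14, 17, 28, 34, 68, 119, 238, 476]
Product = n^(d(n)/2) = 476^(12/2)
Product = 11631660463230976


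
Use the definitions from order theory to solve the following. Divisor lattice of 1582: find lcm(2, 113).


In a divisor lattice, join = lcm (least common multiple).
gcd(2,113) = 1
lcm(2,113) = 2*113/gcd = 226/1 = 226


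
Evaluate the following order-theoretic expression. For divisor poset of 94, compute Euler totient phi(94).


phi(n) = n * prod_{p|n} (1 - 1/p).
Prime divisors of 94: [2, 47]
phi(94) = 94 * (1 - 1/2) * (1 - 1/47)
phi(94) = 46


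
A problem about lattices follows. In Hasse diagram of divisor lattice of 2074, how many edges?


A cover relation a -< b holds when a < b with no c strictly between.
Cover relations:
  1 -< 2
  1 -< 17
  1 -< 61
  2 -< 34
  2 -< 122
  17 -< 34
  17 -< 1037
  34 -< 2074
  ...4 more
Total: 12


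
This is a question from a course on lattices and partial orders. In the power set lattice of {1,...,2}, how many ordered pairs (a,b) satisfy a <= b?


The order relation is {(a,b) : a <= b}, reflexive so it includes (a,a).
Examples: ({},{}), ({},{1,2}), ({},{1}), ({},{2}), ({1,2},{1,2}), ...
Total ordered pairs: 9


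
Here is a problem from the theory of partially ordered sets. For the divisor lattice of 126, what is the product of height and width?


Height = length of longest chain minus 1; width = size of largest antichain.
A maximum chain: 1 | 7 | 21 | 63 | 126  (height 4).
A maximum antichain: {6, 9, 14, 21}  (width 4).
Product = 4 * 4 = 16


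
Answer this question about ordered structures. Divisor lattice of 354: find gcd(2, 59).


In a divisor lattice, meet = gcd (greatest common divisor).
By Euclidean algorithm or factoring: gcd(2,59) = 1


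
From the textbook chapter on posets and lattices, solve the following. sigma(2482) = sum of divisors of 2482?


sigma(n) = sum of divisors.
Divisors of 2482: [1, 2, 17, 34, 73, 146, 1241, 2482]
Sum = 3996


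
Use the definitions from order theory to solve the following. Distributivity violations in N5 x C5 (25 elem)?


Distributive law: a ^ (b v c) = (a ^ b) v (a ^ c).
Check all 25^3 = 15625 ordered triples (a,b,c).
  e.g. a=(b,0), b=(a,0), c=(c,0): lhs=(b,0) != rhs=(a,0)
  e.g. a=(b,0), b=(a,0), c=(c,1): lhs=(b,0) != rhs=(a,0)
Total violating triples: 250


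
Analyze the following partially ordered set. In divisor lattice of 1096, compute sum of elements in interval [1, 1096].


Interval [1,1096] in divisors of 1096: [1, 2, 4, 8, 137, 274, 548, 1096]
Sum = 2070


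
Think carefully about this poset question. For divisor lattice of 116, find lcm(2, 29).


In a divisor lattice, join = lcm (least common multiple).
Compute lcm iteratively: start with first element, then lcm(current, next).
Elements: [2, 29]
lcm(2,29) = 58
Final lcm = 58


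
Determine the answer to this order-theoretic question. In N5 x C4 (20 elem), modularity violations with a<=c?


Modular law: if a <= c then a v (b ^ c) = (a v b) ^ c.
Check all triples (a,b,c) with a <= c among 20 elements.
  e.g. a=(a,0), b=(c,0), c=(b,0): lhs=(a,0) != rhs=(b,0)
  e.g. a=(a,0), b=(c,1), c=(b,0): lhs=(a,0) != rhs=(b,0)
Total violating triples: 40


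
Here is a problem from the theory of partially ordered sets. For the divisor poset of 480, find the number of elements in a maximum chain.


A chain is a totally ordered subset; we count the number of elements in a maximum chain.
Compute, for each element x, the size of the longest chain ending at x:
  1: 1
  2: 2
  3: 2
  5: 2
  4: 3
  6: 3
  ...
A maximum chain: 1 < 2 < 4 < 8 < 16 < 32 < 96 < 480
Number of elements in the longest chain: 8


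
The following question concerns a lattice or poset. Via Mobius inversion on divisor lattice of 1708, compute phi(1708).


phi(n) = n * prod_{p|n} (1 - 1/p).
Prime divisors of 1708: [2, 7, 61]
phi(1708) = 1708 * (1 - 1/2) * (1 - 1/7) * (1 - 1/61)
phi(1708) = 720


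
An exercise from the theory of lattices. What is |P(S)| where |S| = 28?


Power set = 2^n.
2^28 = 268435456


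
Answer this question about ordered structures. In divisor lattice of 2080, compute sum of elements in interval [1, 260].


Interval [1,260] in divisors of 2080: [1, 2, 4, 5, 10, 13, 20, 26, 52, 65, 130, 260]
Sum = 588


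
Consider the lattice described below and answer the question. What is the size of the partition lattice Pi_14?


B(n) = number of set partitions of an n-element set.
B(n) satisfies the recurrence: B(n+1) = sum_k C(n,k)*B(k).
B(14) = 190899322


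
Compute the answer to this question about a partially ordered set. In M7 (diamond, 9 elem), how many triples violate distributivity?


Distributive law: a ^ (b v c) = (a ^ b) v (a ^ c).
Check all 9^3 = 729 ordered triples (a,b,c).
  e.g. a=a1, b=a2, c=a3: lhs=a1 != rhs=0
  e.g. a=a1, b=a2, c=a4: lhs=a1 != rhs=0
Total violating triples: 210


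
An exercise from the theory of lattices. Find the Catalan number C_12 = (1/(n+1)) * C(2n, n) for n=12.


C(n) = C(2n, n) / (n+1).
C(24, 12) = 2704156
C(12) = 2704156 / 13 = 208012


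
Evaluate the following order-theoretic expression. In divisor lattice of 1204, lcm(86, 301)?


Join=lcm.
gcd(86,301)=43
lcm=602


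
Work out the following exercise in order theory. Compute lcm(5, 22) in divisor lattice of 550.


In a divisor lattice, join = lcm (least common multiple).
gcd(5,22) = 1
lcm(5,22) = 5*22/gcd = 110/1 = 110


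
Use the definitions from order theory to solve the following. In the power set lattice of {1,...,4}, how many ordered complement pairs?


Complement pair (a,b): a meet b = bottom, a join b = top.
Here: A intersect B = {} and A union B = {1,...,4}.
Pairs found: ({},{1,2,3,4}), ({1},{2,3,4}), ({2},{1,3,4}), ({3},{1,2,4}), ... (12 more)
Total ordered pairs: 16


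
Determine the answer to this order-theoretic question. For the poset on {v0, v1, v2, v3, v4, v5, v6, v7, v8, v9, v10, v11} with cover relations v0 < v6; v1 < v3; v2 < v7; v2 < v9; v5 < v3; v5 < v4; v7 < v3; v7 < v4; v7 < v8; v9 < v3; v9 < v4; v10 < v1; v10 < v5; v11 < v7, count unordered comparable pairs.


A comparable pair {a,b} has a < b or b < a in the order.
Count unordered pairs where one element is strictly below the other.
Examples: {v0,v6}, {v1,v3}, {v1,v10}, {v2,v3}, ...
Total comparable pairs: 22


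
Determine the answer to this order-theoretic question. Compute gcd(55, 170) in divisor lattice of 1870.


In a divisor lattice, meet = gcd (greatest common divisor).
By Euclidean algorithm or factoring: gcd(55,170) = 5


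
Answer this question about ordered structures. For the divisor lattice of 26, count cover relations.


A cover relation a -< b holds when a < b with no c strictly between.
Cover relations:
  1 -< 2
  1 -< 13
  2 -< 26
  13 -< 26
Total: 4


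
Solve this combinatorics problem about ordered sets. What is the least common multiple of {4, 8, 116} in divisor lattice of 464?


In a divisor lattice, join = lcm (least common multiple).
Compute lcm iteratively: start with first element, then lcm(current, next).
Elements: [4, 8, 116]
lcm(4,8) = 8
lcm(8,116) = 232
Final lcm = 232


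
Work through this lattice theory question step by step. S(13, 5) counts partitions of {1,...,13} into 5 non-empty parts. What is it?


S(n,k) = k*S(n-1,k) + S(n-1,k-1).
S(12,5) = 1379400, S(12,4) = 611501
S(13,5) = 5*1379400 + 611501 = 6897000 + 611501
S(13,5) = 7508501


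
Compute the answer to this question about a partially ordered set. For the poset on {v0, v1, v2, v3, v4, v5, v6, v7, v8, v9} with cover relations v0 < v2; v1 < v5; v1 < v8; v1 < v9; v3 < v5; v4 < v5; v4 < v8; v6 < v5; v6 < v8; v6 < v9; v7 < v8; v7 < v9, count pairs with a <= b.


The order relation is {(a,b) : a <= b}, reflexive so it includes (a,a).
Examples: (v0,v0), (v0,v2), (v1,v1), (v1,v5), (v1,v8), ...
Total ordered pairs: 22


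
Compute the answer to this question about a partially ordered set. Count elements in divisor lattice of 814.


Divisors of 814: [1, 2, 11, 22, 37, 74, 407, 814]
Count: 8


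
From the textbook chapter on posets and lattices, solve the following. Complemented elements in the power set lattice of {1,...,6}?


An element a is complemented if some b has a meet b = bottom, a join b = top.
every subset A has complement S\A, so all elements are complemented.
Complemented elements: {}, {1}, {2}, {3}, {4}, {5}, ... (58 more)
Count: 64


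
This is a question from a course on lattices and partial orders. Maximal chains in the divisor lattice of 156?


A maximal chain goes from the minimum element to a maximal element via cover relations.
Counting all min-to-max paths in the cover graph.
Total maximal chains: 12


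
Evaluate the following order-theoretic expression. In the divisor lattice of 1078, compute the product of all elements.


Divisors of 1078: [1, 2, 7, 11, 14, 22, 49, 77, 98, 154, 539, 1078]
Product = n^(d(n)/2) = 1078^(12/2)
Product = 1569323814085808704


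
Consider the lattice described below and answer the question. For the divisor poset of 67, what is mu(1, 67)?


In a divisor lattice, mu(a,b) = mu(b/a) where mu is the classical Mobius function.
b/a = 67/1 = 67
Prime factorization of 67: primes [67]
67 is squarefree with 1 prime factor(s), so mu(67) = (-1)^1 = -1


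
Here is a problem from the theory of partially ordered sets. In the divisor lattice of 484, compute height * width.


Height = length of longest chain minus 1; width = size of largest antichain.
A maximum chain: 1 | 11 | 121 | 242 | 484  (height 4).
A maximum antichain: {4, 22, 121}  (width 3).
Product = 4 * 3 = 12


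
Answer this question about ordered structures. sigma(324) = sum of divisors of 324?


sigma(n) = sum of divisors.
Divisors of 324: [1, 2, 3, 4, 6, 9, 12, 18, 27, 36, 54, 81, 108, 162, 324]
Sum = 847


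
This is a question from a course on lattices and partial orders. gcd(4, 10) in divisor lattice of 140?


Meet=gcd.
gcd(4,10)=2


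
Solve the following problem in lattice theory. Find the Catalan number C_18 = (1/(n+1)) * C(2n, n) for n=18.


C(n) = C(2n, n) / (n+1).
C(36, 18) = 9075135300
C(18) = 9075135300 / 19 = 477638700


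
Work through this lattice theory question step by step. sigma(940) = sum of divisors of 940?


sigma(n) = sum of divisors.
Divisors of 940: [1, 2, 4, 5, 10, 20, 47, 94, 188, 235, 470, 940]
Sum = 2016


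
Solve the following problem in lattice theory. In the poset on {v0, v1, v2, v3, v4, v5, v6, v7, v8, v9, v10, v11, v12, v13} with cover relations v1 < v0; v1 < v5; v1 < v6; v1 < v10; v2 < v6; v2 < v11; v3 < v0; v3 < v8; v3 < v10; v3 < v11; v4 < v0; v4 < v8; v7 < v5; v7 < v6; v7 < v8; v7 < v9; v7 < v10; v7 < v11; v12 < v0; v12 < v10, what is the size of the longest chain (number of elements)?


A chain is a totally ordered subset; we count the number of elements in a maximum chain.
Compute, for each element x, the size of the longest chain ending at x:
  v1: 1
  v2: 1
  v3: 1
  v4: 1
  v7: 1
  v12: 1
  ...
A maximum chain: v1 < v0
Number of elements in the longest chain: 2


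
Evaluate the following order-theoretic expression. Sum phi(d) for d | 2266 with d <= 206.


Divisors of 2266 up to 206: [1, 2, 11, 22, 103, 206]
phi values: [1, 1, 10, 10, 102, 102]
Sum = 226


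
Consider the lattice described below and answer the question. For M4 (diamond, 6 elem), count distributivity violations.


Distributive law: a ^ (b v c) = (a ^ b) v (a ^ c).
Check all 6^3 = 216 ordered triples (a,b,c).
  e.g. a=a1, b=a2, c=a3: lhs=a1 != rhs=0
  e.g. a=a1, b=a2, c=a4: lhs=a1 != rhs=0
Total violating triples: 24


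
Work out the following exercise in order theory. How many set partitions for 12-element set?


B(n) = number of set partitions of an n-element set.
B(n) satisfies the recurrence: B(n+1) = sum_k C(n,k)*B(k).
B(12) = 4213597


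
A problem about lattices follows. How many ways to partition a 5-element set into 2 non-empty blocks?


S(n,k) = k*S(n-1,k) + S(n-1,k-1).
S(4,2) = 7, S(4,1) = 1
S(5,2) = 2*7 + 1 = 14 + 1
S(5,2) = 15


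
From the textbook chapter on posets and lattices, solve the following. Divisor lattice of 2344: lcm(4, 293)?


Join=lcm.
gcd(4,293)=1
lcm=1172


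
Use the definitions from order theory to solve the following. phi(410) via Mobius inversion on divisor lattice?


phi(n) = n * prod_{p|n} (1 - 1/p).
Prime divisors of 410: [2, 5, 41]
phi(410) = 410 * (1 - 1/2) * (1 - 1/5) * (1 - 1/41)
phi(410) = 160


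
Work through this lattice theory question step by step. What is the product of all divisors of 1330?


Divisors of 1330: [1, 2, 5, 7, 10, 14, 19, 35, 38, 70, 95, 133, 190, 266, 665, 1330]
Product = n^(d(n)/2) = 1330^(16/2)
Product = 9790686120231984100000000


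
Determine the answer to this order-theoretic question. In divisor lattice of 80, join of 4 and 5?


In a divisor lattice, join = lcm (least common multiple).
gcd(4,5) = 1
lcm(4,5) = 4*5/gcd = 20/1 = 20


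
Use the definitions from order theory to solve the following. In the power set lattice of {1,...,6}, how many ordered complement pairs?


Complement pair (a,b): a meet b = bottom, a join b = top.
Here: A intersect B = {} and A union B = {1,...,6}.
Pairs found: ({},{1,2,3,4,5,6}), ({1},{2,3,4,5,6}), ({2},{1,3,4,5,6}), ({3},{1,2,4,5,6}), ... (60 more)
Total ordered pairs: 64


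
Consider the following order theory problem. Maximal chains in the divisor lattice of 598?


A maximal chain goes from the minimum element to a maximal element via cover relations.
Counting all min-to-max paths in the cover graph.
Total maximal chains: 6


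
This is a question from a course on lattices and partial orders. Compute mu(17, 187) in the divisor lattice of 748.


In a divisor lattice, mu(a,b) = mu(b/a) where mu is the classical Mobius function.
b/a = 187/17 = 11
Prime factorization of 11: primes [11]
11 is squarefree with 1 prime factor(s), so mu(11) = (-1)^1 = -1


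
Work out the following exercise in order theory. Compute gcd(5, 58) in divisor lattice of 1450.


In a divisor lattice, meet = gcd (greatest common divisor).
By Euclidean algorithm or factoring: gcd(5,58) = 1


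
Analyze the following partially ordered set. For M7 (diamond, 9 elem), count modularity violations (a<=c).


Modular law: if a <= c then a v (b ^ c) = (a v b) ^ c.
Check all triples (a,b,c) with a <= c among 9 elements.
This lattice is modular (diamonds M_m and their chain-products are modular).
Total violating triples: 0


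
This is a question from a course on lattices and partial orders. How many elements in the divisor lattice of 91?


Divisors of 91: [1, 7, 13, 91]
Count: 4


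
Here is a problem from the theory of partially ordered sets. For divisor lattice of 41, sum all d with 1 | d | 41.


Interval [1,41] in divisors of 41: [1, 41]
Sum = 42


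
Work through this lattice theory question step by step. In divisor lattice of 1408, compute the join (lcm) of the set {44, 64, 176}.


In a divisor lattice, join = lcm (least common multiple).
Compute lcm iteratively: start with first element, then lcm(current, next).
Elements: [44, 64, 176]
lcm(44,64) = 704
lcm(704,176) = 704
Final lcm = 704


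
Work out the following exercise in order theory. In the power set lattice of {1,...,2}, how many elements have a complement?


An element a is complemented if some b has a meet b = bottom, a join b = top.
every subset A has complement S\A, so all elements are complemented.
Complemented elements: {}, {1}, {2}, {1,2}
Count: 4


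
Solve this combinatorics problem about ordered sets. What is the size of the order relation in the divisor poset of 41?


The order relation is {(a,b) : a <= b}, reflexive so it includes (a,a).
Examples: (1,1), (1,41), (41,41)
Total ordered pairs: 3


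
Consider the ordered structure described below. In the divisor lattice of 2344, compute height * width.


Height = length of longest chain minus 1; width = size of largest antichain.
A maximum chain: 1 | 293 | 586 | 1172 | 2344  (height 4).
A maximum antichain: {2, 293}  (width 2).
Product = 4 * 2 = 8


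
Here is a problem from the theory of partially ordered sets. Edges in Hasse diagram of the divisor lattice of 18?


A cover relation a -< b holds when a < b with no c strictly between.
Cover relations:
  1 -< 2
  1 -< 3
  2 -< 6
  3 -< 6
  3 -< 9
  6 -< 18
  9 -< 18
Total: 7


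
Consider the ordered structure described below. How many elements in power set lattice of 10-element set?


Power set = 2^n.
2^10 = 1024


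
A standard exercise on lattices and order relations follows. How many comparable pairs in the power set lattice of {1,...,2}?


A comparable pair {a,b} has a < b or b < a in the order.
Count unordered pairs where one element is strictly below the other.
Examples: {{},{1}}, {{},{2}}, {{},{1,2}}, {{1},{1,2}}, ...
Total comparable pairs: 5


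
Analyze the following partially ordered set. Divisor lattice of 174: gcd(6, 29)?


Meet=gcd.
gcd(6,29)=1


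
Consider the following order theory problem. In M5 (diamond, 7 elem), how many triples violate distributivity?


Distributive law: a ^ (b v c) = (a ^ b) v (a ^ c).
Check all 7^3 = 343 ordered triples (a,b,c).
  e.g. a=a1, b=a2, c=a3: lhs=a1 != rhs=0
  e.g. a=a1, b=a2, c=a4: lhs=a1 != rhs=0
Total violating triples: 60


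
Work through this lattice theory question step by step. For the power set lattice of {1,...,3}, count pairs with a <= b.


The order relation is {(a,b) : a <= b}, reflexive so it includes (a,a).
Examples: ({},{}), ({},{1,2}), ({},{1,2,3}), ({},{1,3}), ({},{1}), ...
Total ordered pairs: 27


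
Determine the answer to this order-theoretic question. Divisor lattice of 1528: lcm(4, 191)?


Join=lcm.
gcd(4,191)=1
lcm=764


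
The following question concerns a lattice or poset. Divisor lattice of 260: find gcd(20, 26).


In a divisor lattice, meet = gcd (greatest common divisor).
By Euclidean algorithm or factoring: gcd(20,26) = 2


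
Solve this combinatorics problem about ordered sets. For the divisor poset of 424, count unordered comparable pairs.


A comparable pair {a,b} has a < b or b < a in the order.
Count unordered pairs where one element is strictly below the other.
Examples: {1,2}, {1,4}, {1,8}, {1,53}, ...
Total comparable pairs: 22


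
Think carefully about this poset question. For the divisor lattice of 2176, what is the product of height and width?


Height = length of longest chain minus 1; width = size of largest antichain.
A maximum chain: 1 | 17 | 34 | 68 | 136 | 272 | 544 | 1088 | 2176  (height 8).
A maximum antichain: {2, 17}  (width 2).
Product = 8 * 2 = 16


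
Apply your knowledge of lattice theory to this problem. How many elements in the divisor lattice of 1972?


Divisors of 1972: [1, 2, 4, 17, 29, 34, 58, 68, 116, 493, 986, 1972]
Count: 12


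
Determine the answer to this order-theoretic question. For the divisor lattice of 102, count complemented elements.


An element a is complemented if some b has a meet b = bottom, a join b = top.
a is complemented iff gcd(a, n/a)=1, i.e. a is a unitary divisor of 102.
Complemented elements: 1, 2, 3, 6, 17, 34, ... (2 more)
Count: 8


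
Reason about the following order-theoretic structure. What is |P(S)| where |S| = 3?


Power set = 2^n.
2^3 = 8


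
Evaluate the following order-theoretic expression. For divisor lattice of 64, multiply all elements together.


Divisors of 64: [1, 2, 4, 8, 16, 32, 64]
Product = n^(d(n)/2) = 64^(7/2)
Product = 2097152


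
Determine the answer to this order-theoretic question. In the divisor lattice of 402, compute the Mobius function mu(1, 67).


In a divisor lattice, mu(a,b) = mu(b/a) where mu is the classical Mobius function.
b/a = 67/1 = 67
Prime factorization of 67: primes [67]
67 is squarefree with 1 prime factor(s), so mu(67) = (-1)^1 = -1


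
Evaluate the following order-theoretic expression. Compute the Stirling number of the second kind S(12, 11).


S(n,k) = k*S(n-1,k) + S(n-1,k-1).
S(11,11) = 1, S(11,10) = 55
S(12,11) = 11*1 + 55 = 11 + 55
S(12,11) = 66


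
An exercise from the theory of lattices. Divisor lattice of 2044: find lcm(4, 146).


In a divisor lattice, join = lcm (least common multiple).
gcd(4,146) = 2
lcm(4,146) = 4*146/gcd = 584/2 = 292


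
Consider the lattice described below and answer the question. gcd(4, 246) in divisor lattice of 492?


Meet=gcd.
gcd(4,246)=2


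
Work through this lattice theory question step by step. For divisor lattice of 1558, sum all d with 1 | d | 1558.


Interval [1,1558] in divisors of 1558: [1, 2, 19, 38, 41, 82, 779, 1558]
Sum = 2520


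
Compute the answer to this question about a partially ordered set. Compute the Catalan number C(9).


C(n) = C(2n, n) / (n+1).
C(18, 9) = 48620
C(9) = 48620 / 10 = 4862


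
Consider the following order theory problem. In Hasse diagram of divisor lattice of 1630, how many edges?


A cover relation a -< b holds when a < b with no c strictly between.
Cover relations:
  1 -< 2
  1 -< 5
  1 -< 163
  2 -< 10
  2 -< 326
  5 -< 10
  5 -< 815
  10 -< 1630
  ...4 more
Total: 12


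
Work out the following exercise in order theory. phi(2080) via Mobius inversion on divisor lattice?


phi(n) = n * prod_{p|n} (1 - 1/p).
Prime divisors of 2080: [2, 5, 13]
phi(2080) = 2080 * (1 - 1/2) * (1 - 1/5) * (1 - 1/13)
phi(2080) = 768


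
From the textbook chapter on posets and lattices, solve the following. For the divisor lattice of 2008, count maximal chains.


A maximal chain goes from the minimum element to a maximal element via cover relations.
Counting all min-to-max paths in the cover graph.
Total maximal chains: 4


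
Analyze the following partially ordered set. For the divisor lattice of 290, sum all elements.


sigma(n) = sum of divisors.
Divisors of 290: [1, 2, 5, 10, 29, 58, 145, 290]
Sum = 540


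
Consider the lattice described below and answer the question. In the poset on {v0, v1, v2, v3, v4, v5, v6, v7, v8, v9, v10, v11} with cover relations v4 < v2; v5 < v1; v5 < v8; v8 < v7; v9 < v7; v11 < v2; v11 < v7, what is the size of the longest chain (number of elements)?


A chain is a totally ordered subset; we count the number of elements in a maximum chain.
Compute, for each element x, the size of the longest chain ending at x:
  v0: 1
  v3: 1
  v4: 1
  v5: 1
  v6: 1
  v9: 1
  ...
A maximum chain: v5 < v8 < v7
Number of elements in the longest chain: 3


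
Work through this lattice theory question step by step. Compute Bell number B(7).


B(n) = number of set partitions of an n-element set.
B(n) satisfies the recurrence: B(n+1) = sum_k C(n,k)*B(k).
B(7) = 877


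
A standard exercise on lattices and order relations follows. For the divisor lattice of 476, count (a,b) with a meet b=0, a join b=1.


Complement pair (a,b): a meet b = bottom, a join b = top.
Here: gcd(a,b)=1 and lcm(a,b)=476, i.e. a*b=476 with a,b coprime.
Pairs found: (1,476), (4,119), (7,68), (17,28), ... (4 more)
Total ordered pairs: 8


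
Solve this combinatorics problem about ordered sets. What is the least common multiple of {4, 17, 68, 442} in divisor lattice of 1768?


In a divisor lattice, join = lcm (least common multiple).
Compute lcm iteratively: start with first element, then lcm(current, next).
Elements: [4, 17, 68, 442]
lcm(4,17) = 68
lcm(68,68) = 68
lcm(68,442) = 884
Final lcm = 884


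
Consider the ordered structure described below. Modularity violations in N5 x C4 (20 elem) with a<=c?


Modular law: if a <= c then a v (b ^ c) = (a v b) ^ c.
Check all triples (a,b,c) with a <= c among 20 elements.
  e.g. a=(a,0), b=(c,0), c=(b,0): lhs=(a,0) != rhs=(b,0)
  e.g. a=(a,0), b=(c,1), c=(b,0): lhs=(a,0) != rhs=(b,0)
Total violating triples: 40


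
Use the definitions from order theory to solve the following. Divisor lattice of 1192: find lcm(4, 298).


In a divisor lattice, join = lcm (least common multiple).
gcd(4,298) = 2
lcm(4,298) = 4*298/gcd = 1192/2 = 596


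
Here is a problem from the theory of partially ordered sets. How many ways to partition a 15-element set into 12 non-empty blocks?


S(n,k) = k*S(n-1,k) + S(n-1,k-1).
S(14,12) = 3367, S(14,11) = 66066
S(15,12) = 12*3367 + 66066 = 40404 + 66066
S(15,12) = 106470


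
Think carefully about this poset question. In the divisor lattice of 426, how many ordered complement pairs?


Complement pair (a,b): a meet b = bottom, a join b = top.
Here: gcd(a,b)=1 and lcm(a,b)=426, i.e. a*b=426 with a,b coprime.
Pairs found: (1,426), (2,213), (3,142), (6,71), ... (4 more)
Total ordered pairs: 8


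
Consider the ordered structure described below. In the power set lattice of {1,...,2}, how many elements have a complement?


An element a is complemented if some b has a meet b = bottom, a join b = top.
every subset A has complement S\A, so all elements are complemented.
Complemented elements: {}, {1}, {2}, {1,2}
Count: 4


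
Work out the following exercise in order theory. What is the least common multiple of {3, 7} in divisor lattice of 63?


In a divisor lattice, join = lcm (least common multiple).
Compute lcm iteratively: start with first element, then lcm(current, next).
Elements: [3, 7]
lcm(3,7) = 21
Final lcm = 21


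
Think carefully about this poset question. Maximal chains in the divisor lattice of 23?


A maximal chain goes from the minimum element to a maximal element via cover relations.
Counting all min-to-max paths in the cover graph.
Total maximal chains: 1


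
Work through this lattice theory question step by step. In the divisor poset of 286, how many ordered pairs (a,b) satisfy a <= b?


The order relation is {(a,b) : a <= b}, reflexive so it includes (a,a).
Examples: (1,1), (1,11), (1,13), (1,143), (1,2), ...
Total ordered pairs: 27


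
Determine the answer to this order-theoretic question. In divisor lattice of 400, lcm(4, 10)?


Join=lcm.
gcd(4,10)=2
lcm=20


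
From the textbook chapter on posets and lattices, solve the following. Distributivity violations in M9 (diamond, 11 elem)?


Distributive law: a ^ (b v c) = (a ^ b) v (a ^ c).
Check all 11^3 = 1331 ordered triples (a,b,c).
  e.g. a=a1, b=a2, c=a3: lhs=a1 != rhs=0
  e.g. a=a1, b=a2, c=a4: lhs=a1 != rhs=0
Total violating triples: 504


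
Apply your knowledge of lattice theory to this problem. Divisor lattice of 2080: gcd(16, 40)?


Meet=gcd.
gcd(16,40)=8


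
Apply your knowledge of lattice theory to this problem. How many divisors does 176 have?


Divisors of 176: [1, 2, 4, 8, 11, 16, 22, 44, 88, 176]
Count: 10


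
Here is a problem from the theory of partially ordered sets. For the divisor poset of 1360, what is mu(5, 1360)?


In a divisor lattice, mu(a,b) = mu(b/a) where mu is the classical Mobius function.
b/a = 1360/5 = 272
Prime factorization of 272: primes [2, 17]
272 is not squarefree, so mu(272) = 0


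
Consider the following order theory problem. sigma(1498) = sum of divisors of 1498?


sigma(n) = sum of divisors.
Divisors of 1498: [1, 2, 7, 14, 107, 214, 749, 1498]
Sum = 2592


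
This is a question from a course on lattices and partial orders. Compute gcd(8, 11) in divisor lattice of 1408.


In a divisor lattice, meet = gcd (greatest common divisor).
By Euclidean algorithm or factoring: gcd(8,11) = 1


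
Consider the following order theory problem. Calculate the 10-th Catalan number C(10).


C(n) = C(2n, n) / (n+1).
C(20, 10) = 184756
C(10) = 184756 / 11 = 16796


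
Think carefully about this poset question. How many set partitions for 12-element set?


B(n) = number of set partitions of an n-element set.
B(n) satisfies the recurrence: B(n+1) = sum_k C(n,k)*B(k).
B(12) = 4213597


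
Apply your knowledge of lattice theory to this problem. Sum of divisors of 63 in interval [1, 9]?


Interval [1,9] in divisors of 63: [1, 3, 9]
Sum = 13


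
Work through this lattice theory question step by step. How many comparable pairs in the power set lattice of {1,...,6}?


A comparable pair {a,b} has a < b or b < a in the order.
Count unordered pairs where one element is strictly below the other.
Examples: {{},{1}}, {{},{2}}, {{},{3}}, {{},{4}}, ...
Total comparable pairs: 665


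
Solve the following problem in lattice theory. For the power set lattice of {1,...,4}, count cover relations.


A cover relation a -< b holds when a < b with no c strictly between.
Cover relations:
  {} -< {1}
  {} -< {2}
  {} -< {3}
  {} -< {4}
  {1} -< {1,2}
  {1} -< {1,3}
  {1} -< {1,4}
  {2} -< {1,2}
  ...24 more
Total: 32


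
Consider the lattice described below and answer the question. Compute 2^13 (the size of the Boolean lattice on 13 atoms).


Power set = 2^n.
2^13 = 8192


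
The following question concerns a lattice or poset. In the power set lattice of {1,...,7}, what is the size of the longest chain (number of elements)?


A chain is a totally ordered subset; we count the number of elements in a maximum chain.
Compute, for each element x, the size of the longest chain ending at x:
  {}: 1
  {1}: 2
  {2}: 2
  {3}: 2
  {4}: 2
  {5}: 2
  ...
A maximum chain: {} < {1} < {1,2} < {1,2,3} < {1,2,3,4} < {1,2,3,4,5} < {1,2,3,4,5,6} < {1,2,3,4,5,6,7}
Number of elements in the longest chain: 8


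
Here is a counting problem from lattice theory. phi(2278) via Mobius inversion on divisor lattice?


phi(n) = n * prod_{p|n} (1 - 1/p).
Prime divisors of 2278: [2, 17, 67]
phi(2278) = 2278 * (1 - 1/2) * (1 - 1/17) * (1 - 1/67)
phi(2278) = 1056


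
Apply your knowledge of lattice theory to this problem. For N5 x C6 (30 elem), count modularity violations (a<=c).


Modular law: if a <= c then a v (b ^ c) = (a v b) ^ c.
Check all triples (a,b,c) with a <= c among 30 elements.
  e.g. a=(a,0), b=(c,0), c=(b,0): lhs=(a,0) != rhs=(b,0)
  e.g. a=(a,0), b=(c,1), c=(b,0): lhs=(a,0) != rhs=(b,0)
Total violating triples: 126


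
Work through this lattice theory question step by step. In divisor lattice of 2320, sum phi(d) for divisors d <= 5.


Divisors of 2320 up to 5: [1, 2, 4, 5]
phi values: [1, 1, 2, 4]
Sum = 8


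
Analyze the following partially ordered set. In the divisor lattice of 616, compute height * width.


Height = length of longest chain minus 1; width = size of largest antichain.
A maximum chain: 1 | 11 | 77 | 154 | 308 | 616  (height 5).
A maximum antichain: {4, 14, 22, 77}  (width 4).
Product = 5 * 4 = 20


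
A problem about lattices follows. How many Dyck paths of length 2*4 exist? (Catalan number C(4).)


C(n) = C(2n, n) / (n+1).
C(8, 4) = 70
C(4) = 70 / 5 = 14


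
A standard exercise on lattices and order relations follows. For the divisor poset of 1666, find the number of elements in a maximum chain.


A chain is a totally ordered subset; we count the number of elements in a maximum chain.
Compute, for each element x, the size of the longest chain ending at x:
  1: 1
  2: 2
  7: 2
  17: 2
  49: 3
  14: 3
  ...
A maximum chain: 1 < 2 < 14 < 98 < 1666
Number of elements in the longest chain: 5


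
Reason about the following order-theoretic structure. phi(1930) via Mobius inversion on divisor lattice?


phi(n) = n * prod_{p|n} (1 - 1/p).
Prime divisors of 1930: [2, 5, 193]
phi(1930) = 1930 * (1 - 1/2) * (1 - 1/5) * (1 - 1/193)
phi(1930) = 768


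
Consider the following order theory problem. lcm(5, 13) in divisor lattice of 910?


Join=lcm.
gcd(5,13)=1
lcm=65


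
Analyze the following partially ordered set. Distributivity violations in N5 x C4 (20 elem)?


Distributive law: a ^ (b v c) = (a ^ b) v (a ^ c).
Check all 20^3 = 8000 ordered triples (a,b,c).
  e.g. a=(b,0), b=(a,0), c=(c,0): lhs=(b,0) != rhs=(a,0)
  e.g. a=(b,0), b=(a,0), c=(c,1): lhs=(b,0) != rhs=(a,0)
Total violating triples: 128


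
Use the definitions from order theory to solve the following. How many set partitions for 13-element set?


B(n) = number of set partitions of an n-element set.
B(n) satisfies the recurrence: B(n+1) = sum_k C(n,k)*B(k).
B(13) = 27644437


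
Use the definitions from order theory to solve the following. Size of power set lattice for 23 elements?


Power set = 2^n.
2^23 = 8388608


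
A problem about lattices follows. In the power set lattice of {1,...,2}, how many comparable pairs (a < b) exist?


A comparable pair {a,b} has a < b or b < a in the order.
Count unordered pairs where one element is strictly below the other.
Examples: {{},{1}}, {{},{2}}, {{},{1,2}}, {{1},{1,2}}, ...
Total comparable pairs: 5


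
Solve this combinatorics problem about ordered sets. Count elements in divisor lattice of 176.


Divisors of 176: [1, 2, 4, 8, 11, 16, 22, 44, 88, 176]
Count: 10


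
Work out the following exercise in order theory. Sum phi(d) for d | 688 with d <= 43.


Divisors of 688 up to 43: [1, 2, 4, 8, 16, 43]
phi values: [1, 1, 2, 4, 8, 42]
Sum = 58


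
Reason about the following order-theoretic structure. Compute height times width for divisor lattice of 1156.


Height = length of longest chain minus 1; width = size of largest antichain.
A maximum chain: 1 | 17 | 289 | 578 | 1156  (height 4).
A maximum antichain: {4, 34, 289}  (width 3).
Product = 4 * 3 = 12


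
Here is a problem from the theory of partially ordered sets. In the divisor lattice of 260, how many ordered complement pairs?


Complement pair (a,b): a meet b = bottom, a join b = top.
Here: gcd(a,b)=1 and lcm(a,b)=260, i.e. a*b=260 with a,b coprime.
Pairs found: (1,260), (4,65), (5,52), (13,20), ... (4 more)
Total ordered pairs: 8


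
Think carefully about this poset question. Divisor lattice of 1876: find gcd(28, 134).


In a divisor lattice, meet = gcd (greatest common divisor).
By Euclidean algorithm or factoring: gcd(28,134) = 2


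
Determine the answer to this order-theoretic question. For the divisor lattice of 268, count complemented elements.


An element a is complemented if some b has a meet b = bottom, a join b = top.
a is complemented iff gcd(a, n/a)=1, i.e. a is a unitary divisor of 268.
Complemented elements: 1, 4, 67, 268
Count: 4


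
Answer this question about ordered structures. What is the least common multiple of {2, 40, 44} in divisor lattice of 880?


In a divisor lattice, join = lcm (least common multiple).
Compute lcm iteratively: start with first element, then lcm(current, next).
Elements: [2, 40, 44]
lcm(2,40) = 40
lcm(40,44) = 440
Final lcm = 440


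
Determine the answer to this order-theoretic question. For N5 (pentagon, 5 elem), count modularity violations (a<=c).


Modular law: if a <= c then a v (b ^ c) = (a v b) ^ c.
Check all triples (a,b,c) with a <= c among 5 elements.
  e.g. a=a, b=c, c=b: lhs=a != rhs=b
Total violating triples: 1


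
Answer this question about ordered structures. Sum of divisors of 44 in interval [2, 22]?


Interval [2,22] in divisors of 44: [2, 22]
Sum = 24


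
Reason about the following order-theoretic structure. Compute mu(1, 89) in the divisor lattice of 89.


In a divisor lattice, mu(a,b) = mu(b/a) where mu is the classical Mobius function.
b/a = 89/1 = 89
Prime factorization of 89: primes [89]
89 is squarefree with 1 prime factor(s), so mu(89) = (-1)^1 = -1


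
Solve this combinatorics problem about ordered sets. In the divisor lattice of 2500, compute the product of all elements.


Divisors of 2500: [1, 2, 4, 5, 10, 20, 25, 50, 100, 125, 250, 500, 625, 1250, 2500]
Product = n^(d(n)/2) = 2500^(15/2)
Product = 30517578125000000000000000


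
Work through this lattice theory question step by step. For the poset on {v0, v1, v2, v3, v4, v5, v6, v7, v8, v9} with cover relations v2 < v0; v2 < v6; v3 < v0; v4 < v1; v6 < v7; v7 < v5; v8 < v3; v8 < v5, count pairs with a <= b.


The order relation is {(a,b) : a <= b}, reflexive so it includes (a,a).
Examples: (v0,v0), (v1,v1), (v2,v0), (v2,v2), (v2,v5), ...
Total ordered pairs: 22
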